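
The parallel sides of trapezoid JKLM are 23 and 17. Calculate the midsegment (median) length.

The midsegment of a trapezoid = (base1 + base2) / 2
midsegment = (23 + 17) / 2
midsegment = 40 / 2
midsegment = 20

20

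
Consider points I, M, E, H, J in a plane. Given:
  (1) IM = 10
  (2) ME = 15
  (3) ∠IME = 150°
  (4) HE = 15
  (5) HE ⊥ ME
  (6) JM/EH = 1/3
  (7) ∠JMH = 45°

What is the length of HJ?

From the given relations: JM = 1/3·EH = 1/3·15 = 5.
Step 1: By the law of cosines on triangle HEM: HM² = 15² + 15² − 2·15·15·cos(90°) = 450, so HM = 15·√2.
Step 2: By the law of cosines on triangle HMJ: HJ² = (15·√2)² + 5² − 2·15·√2·5·cos(45°) = 325, so HJ = 5·√13.

Therefore, the length of HJ = 5·√13.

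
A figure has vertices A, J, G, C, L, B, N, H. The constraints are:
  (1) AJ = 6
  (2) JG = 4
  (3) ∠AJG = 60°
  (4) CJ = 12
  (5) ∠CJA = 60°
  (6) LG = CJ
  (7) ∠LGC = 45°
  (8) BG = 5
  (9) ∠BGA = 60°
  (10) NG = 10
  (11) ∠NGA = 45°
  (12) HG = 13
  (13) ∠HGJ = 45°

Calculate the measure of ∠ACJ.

Step 1: By the law of cosines on triangle CJA: CA² = 12² + 6² − 2·12·6·cos(60°) = 108, so CA = 6·√3.
Step 2: By the inverse law of cosines on triangle ACJ: cos(∠ACJ) = ((6·√3)² + 12² − 6²) / (2·6·√3·12) = 216/249.42 = 0.866, so ∠ACJ = 30°.

Therefore, the measure of angle ∠ACJ = 30°.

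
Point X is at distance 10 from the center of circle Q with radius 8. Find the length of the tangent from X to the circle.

The tangent, radius, and line from the external point to the center form a right triangle.
The right angle is where the tangent meets the radius.
By the Pythagorean theorem: tangent² + 8² = 10²
tangent² = 100 - 64 = 36
tangent = 6

6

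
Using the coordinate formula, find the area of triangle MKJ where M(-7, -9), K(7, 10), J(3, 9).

Shoelace: Area = (1/2)|-7(10-9) + 7(9--9) + 3(-9-10)| = (1/2)(62) = 31

31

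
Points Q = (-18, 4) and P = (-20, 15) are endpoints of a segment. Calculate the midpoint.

The midpoint is the point halfway along the segment.
Move half the horizontal distance: -18 + (-20 - -18)/2 = -18 + -2/2 = -19
Move half the vertical distance: 4 + (15 - 4)/2 = 4 + 11/2 = 19/2
Midpoint = (-19, 19/2)

(-19, 19/2)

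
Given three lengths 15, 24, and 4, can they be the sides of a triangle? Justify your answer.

Check the triangle inequality: 15 + 4 = 19 ≤ 24.
Since the sum of two sides does not exceed the third, no triangle can be formed.

No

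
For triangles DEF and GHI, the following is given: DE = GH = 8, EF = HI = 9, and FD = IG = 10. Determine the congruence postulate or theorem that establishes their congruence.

The given information provides:
DE = GH = 8, EF = HI = 9, and FD = IG = 10
This matches the SSS congruence theorem.
All three pairs of corresponding sides are equal (Side-Side-Side).

SSS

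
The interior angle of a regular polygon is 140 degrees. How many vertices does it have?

Each interior angle of a regular n-gon is (n - 2) * 180 / n.
Setting this equal to 140:
(n - 2) * 180 / n = 140
Each exterior angle = 180 - 140 = 40 degrees.
Since exterior angles sum to 360: n = 360 / 40 = 9.

9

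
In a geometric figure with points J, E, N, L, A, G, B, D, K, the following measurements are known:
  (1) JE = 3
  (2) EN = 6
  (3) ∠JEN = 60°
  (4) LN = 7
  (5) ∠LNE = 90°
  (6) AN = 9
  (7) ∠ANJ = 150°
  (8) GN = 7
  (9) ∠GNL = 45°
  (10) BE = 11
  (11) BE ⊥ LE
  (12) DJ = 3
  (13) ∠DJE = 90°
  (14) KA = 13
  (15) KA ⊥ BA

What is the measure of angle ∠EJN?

Step 1: By the law of cosines on triangle JEN: JN² = 3² + 6² − 2·3·6·cos(60°) = 27, so JN = 3·√3.
Step 2: By the inverse law of cosines on triangle EJN: cos(∠EJN) = (3² + (3·√3)² − 6²) / (2·3·3·√3) = 0/31.18 = 0, so ∠EJN = 90°.

Therefore, the measure of angle ∠EJN = 90°.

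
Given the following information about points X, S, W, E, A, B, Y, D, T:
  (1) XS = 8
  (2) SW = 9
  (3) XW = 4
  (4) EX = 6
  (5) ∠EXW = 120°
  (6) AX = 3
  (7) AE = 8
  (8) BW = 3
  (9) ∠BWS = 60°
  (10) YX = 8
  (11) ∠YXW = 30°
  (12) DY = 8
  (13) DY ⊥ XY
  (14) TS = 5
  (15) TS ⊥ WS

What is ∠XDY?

Step 1: By the law of cosines on triangle DYX: DX² = 8² + 8² − 2·8·8·cos(90°) = 128, so DX = 8·√2.
Step 2: By the inverse law of cosines on triangle XDY: cos(∠XDY) = ((8·√2)² + 8² − 8²) / (2·8·√2·8) = 128/181.02 = 0.7071, so ∠XDY = 45°.

Therefore, the measure of angle ∠XDY = 45°.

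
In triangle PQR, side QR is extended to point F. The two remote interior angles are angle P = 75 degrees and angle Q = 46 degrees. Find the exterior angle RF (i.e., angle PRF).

The interior angle at R is 180 - 75 - 46 = 59 degrees.
The exterior angle and interior angle at R are supplementary:
Exterior angle = 180 - 59 = 121 degrees.

121 degrees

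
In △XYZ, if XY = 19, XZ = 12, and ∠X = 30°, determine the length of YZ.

By the law of cosines: YZ^2 = XY^2 + XZ^2 - 2*XY*XZ*cos(X)
YZ^2 = 19^2 + 12^2 - 2*19*12*cos(30°)
YZ^2 = 361 + 144 - 456*(sqrt(3)/2)
YZ^2 = 505 - 228*sqrt(3)
YZ = sqrt(505 - 228*sqrt(3))

sqrt(505 - 228*sqrt(3))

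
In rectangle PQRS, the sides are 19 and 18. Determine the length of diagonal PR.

A rectangle's diagonal splits it into two right triangles, with the diagonal as the hypotenuse.
By the Pythagorean theorem, d^2 = 19^2 + 18^2 = 685.
Therefore d = sqrt(685).

sqrt(685)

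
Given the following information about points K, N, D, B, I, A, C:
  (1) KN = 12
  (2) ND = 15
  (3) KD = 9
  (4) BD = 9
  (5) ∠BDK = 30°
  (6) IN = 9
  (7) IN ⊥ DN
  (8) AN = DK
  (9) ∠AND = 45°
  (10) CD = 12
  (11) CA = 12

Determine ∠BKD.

Step 1: By the law of cosines on triangle KDB: KB² = 9² + 9² − 2·9·9·cos(30°) = 21.7, so KB ≈ 4.66.
Step 2: By the inverse law of cosines on triangle BKD: cos(∠BKD) = (4.66² + 9² − 9²) / (2·4.66·9) = 21.7/83.86 = 0.2588, so ∠BKD = 75°.

Therefore, the measure of angle ∠BKD = 75°.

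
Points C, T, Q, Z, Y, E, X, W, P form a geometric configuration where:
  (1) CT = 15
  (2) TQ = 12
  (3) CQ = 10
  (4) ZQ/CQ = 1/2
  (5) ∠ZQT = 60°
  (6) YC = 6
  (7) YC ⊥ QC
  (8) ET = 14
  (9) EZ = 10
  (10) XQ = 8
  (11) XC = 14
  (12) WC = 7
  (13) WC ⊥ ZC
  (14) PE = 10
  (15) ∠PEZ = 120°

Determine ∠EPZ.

Step 1: By the law of cosines on triangle PEZ: PZ² = 10² + 10² − 2·10·10·cos(120°) = 300, so PZ = 10·√3.
Step 2: By the inverse law of cosines on triangle EPZ: cos(∠EPZ) = (10² + (10·√3)² − 10²) / (2·10·10·√3) = 300/346.41 = 0.866, so ∠EPZ = 30°.

Therefore, the measure of angle ∠EPZ = 30°.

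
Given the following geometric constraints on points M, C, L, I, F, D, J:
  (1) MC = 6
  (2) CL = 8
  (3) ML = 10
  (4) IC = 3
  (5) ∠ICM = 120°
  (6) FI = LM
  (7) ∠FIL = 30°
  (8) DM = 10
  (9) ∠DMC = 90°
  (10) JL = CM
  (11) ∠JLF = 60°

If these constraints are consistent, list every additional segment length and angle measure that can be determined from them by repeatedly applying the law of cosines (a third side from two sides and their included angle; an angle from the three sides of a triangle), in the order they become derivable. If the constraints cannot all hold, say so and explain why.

The constraints are consistent. Derivable facts, in order:
After 1 step:
- CD = 2·√34
- MI = 3·√7
- ∠CLM = 36.87°
- ∠CML = 53.13°
- ∠LCM = 90°
After 2 steps:
- ∠CDM = 30.96°
- ∠CIM = 40.89°
- ∠CMI = 19.11°
- ∠DCM = 59.04°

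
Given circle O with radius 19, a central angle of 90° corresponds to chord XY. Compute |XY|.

Drop a perpendicular from the center to the chord, bisecting both the chord and the central angle.
Each half-chord = r sin(θ/2) = 19 sin(45°).
The full chord = 2 × 19 × sin(45°) = 19*sqrt(2).

19*sqrt(2)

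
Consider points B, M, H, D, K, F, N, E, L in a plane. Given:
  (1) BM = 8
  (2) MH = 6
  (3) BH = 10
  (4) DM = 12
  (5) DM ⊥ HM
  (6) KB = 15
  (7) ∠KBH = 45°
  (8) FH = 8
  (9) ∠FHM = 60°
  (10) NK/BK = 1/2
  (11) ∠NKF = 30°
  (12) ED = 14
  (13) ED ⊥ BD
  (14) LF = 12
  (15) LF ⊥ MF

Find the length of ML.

Step 1: By the law of cosines on triangle FHM: FM² = 8² + 6² − 2·8·6·cos(60°) = 52, so FM = 2·√13.
Step 2: By the law of cosines on triangle MFL: ML² = (2·√13)² + 12² − 2·2·√13·12·cos(90°) = 196, so ML = 14.

Therefore, the length of ML = 14.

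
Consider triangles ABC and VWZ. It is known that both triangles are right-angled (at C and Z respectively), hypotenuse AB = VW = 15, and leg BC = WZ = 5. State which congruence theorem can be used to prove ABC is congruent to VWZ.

The given information provides:
both triangles are right-angled (at C and Z respectively), hypotenuse AB = VW = 15, and leg BC = WZ = 5
This matches the HL congruence theorem.
The hypotenuse and one leg of two right triangles are equal (Hypotenuse-Leg).

HL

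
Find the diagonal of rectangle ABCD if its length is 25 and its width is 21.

d = sqrt(25^2 + 21^2) = sqrt(1066)

sqrt(1066)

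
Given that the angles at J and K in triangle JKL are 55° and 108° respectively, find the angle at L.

angle L = 180 - 55 - 108 = 17 degrees.

17 degrees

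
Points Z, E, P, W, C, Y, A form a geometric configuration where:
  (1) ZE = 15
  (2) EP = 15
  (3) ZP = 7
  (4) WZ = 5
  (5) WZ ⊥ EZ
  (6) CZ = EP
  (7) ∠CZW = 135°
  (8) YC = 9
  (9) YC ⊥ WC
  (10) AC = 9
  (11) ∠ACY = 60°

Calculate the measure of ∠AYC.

Step 1: By the law of cosines on triangle YCA: YA² = 9² + 9² − 2·9·9·cos(60°) = 81, so YA = 9.
Step 2: By the inverse law of cosines on triangle AYC: cos(∠AYC) = (9² + 9² − 9²) / (2·9·9) = 81/162 = 0.5, so ∠AYC = 60°.

Therefore, the measure of angle ∠AYC = 60°.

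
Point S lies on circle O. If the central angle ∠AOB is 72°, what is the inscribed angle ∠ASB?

Inscribed angle = 72° / 2 = 36° (inscribed angle theorem).

36°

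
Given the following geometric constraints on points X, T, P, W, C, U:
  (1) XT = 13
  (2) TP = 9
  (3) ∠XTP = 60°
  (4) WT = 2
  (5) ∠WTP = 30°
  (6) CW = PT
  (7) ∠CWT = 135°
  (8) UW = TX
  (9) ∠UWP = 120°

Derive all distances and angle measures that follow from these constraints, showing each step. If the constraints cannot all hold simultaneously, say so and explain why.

The constraints are consistent.

From the given relations:
  CW = PT = 9
  UW = TX = 13

Step 1: From XT = 13, TP = 9, and ∠XTP = 60°, by the law of cosines:
  XP² = XT² + TP² - 2·XT·TP·cos(60°) = 169 + 81 - 117 = 133
  XP = √133

Step 2: From TW = 2, WC = 9, and ∠TWC = 135°, by the law of cosines:
  TC² = TW² + WC² - 2·TW·WC·cos(135°) = 4 + 81 + 25.46 = 110.5
  TC ≈ 10.51

Step 3: From PT = 9, TW = 2, and ∠PTW = 30°, by the law of cosines:
  PW² = PT² + TW² - 2·PT·TW·cos(30°) = 81 + 4 - 31.18 = 53.82
  PW ≈ 7.34

Step 4: From PW = 7.34, WU = 13, and ∠PWU = 120°, by the law of cosines:
  PU² = PW² + WU² - 2·PW·WU·cos(120°) = 53.82 + 169 + 95.37 = 318.2
  PU ≈ 17.84

Step 5: From XP = √133, XT = 13, PT = 9, by the inverse law of cosines:
  cos(∠PXT) = (XP² + XT² - PT²) / (2·XP·XT)
  ∠PXT = 42.52°

Step 6: From TC = 10.51, TW = 2, CW = 9, by the inverse law of cosines:
  cos(∠CTW) = (TC² + TW² - CW²) / (2·TC·TW)
  ∠CTW = 37.27°

Step 7: From PT = 9, PW = 7.34, TW = 2, by the inverse law of cosines:
  cos(∠TPW) = (PT² + PW² - TW²) / (2·PT·PW)
  ∠TPW = 7.83°

Step 8: From PT = 9, PX = √133, TX = 13, by the inverse law of cosines:
  cos(∠TPX) = (PT² + PX² - TX²) / (2·PT·PX)
  ∠TPX = 77.48°

Step 9: From WP = 7.34, WT = 2, PT = 9, by the inverse law of cosines:
  cos(∠PWT) = (WP² + WT² - PT²) / (2·WP·WT)
  ∠PWT = 142.17°

Step 10: From CT = 10.51, CW = 9, TW = 2, by the inverse law of cosines:
  cos(∠TCW) = (CT² + CW² - TW²) / (2·CT·CW)
  ∠TCW = 7.73°

Step 11: From PU = 17.84, PW = 7.34, UW = 13, by the inverse law of cosines:
  cos(∠UPW) = (PU² + PW² - UW²) / (2·PU·PW)
  ∠UPW = 39.13°

Step 12: From UP = 17.84, UW = 13, PW = 7.34, by the inverse law of cosines:
  cos(∠PUW) = (UP² + UW² - PW²) / (2·UP·UW)
  ∠PUW = 20.87°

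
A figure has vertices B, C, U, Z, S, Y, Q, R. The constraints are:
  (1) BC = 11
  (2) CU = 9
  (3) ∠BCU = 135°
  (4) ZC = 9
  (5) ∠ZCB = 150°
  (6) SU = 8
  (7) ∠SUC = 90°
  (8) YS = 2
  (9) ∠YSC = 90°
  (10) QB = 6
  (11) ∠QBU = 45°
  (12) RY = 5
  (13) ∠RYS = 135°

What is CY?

Step 1: By the law of cosines on triangle CUS: CS² = 9² + 8² − 2·9·8·cos(90°) = 145, so CS = √145.
Step 2: By the law of cosines on triangle CSY: CY² = √145² + 2² − 2·√145·2·cos(90°) = 149, so CY = √149.

Therefore, the length of CY = √149.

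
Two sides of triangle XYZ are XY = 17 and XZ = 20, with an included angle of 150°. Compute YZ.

When two sides and the included angle are known, the law of cosines gives the third side.
c^2 = a^2 + b^2 - 2ab cos(C) generalizes the Pythagorean theorem to non-right triangles.
Here: YZ^2 = 289 + 400 - 680*(-sqrt(3)/2) = 340*sqrt(3) + 689
YZ = sqrt(340*sqrt(3) + 689)

sqrt(340*sqrt(3) + 689)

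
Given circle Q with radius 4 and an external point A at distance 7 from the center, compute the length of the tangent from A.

Let T be the point of tangency. Then QT ⊥ AT (radius ⊥ tangent).
In right triangle QTA: QA² = QT² + AT²
7² = 4² + AT²
AT² = 33, AT = sqrt(33)

sqrt(33)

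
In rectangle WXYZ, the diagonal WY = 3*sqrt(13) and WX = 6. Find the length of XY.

Using the Pythagorean theorem: d^2 = a^2 + b^2
b^2 = d^2 - a^2
b^2 = 117 - 36
b^2 = 81
b = sqrt(81) = 9

9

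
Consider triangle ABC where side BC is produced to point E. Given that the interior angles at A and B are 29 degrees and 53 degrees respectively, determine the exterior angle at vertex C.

Exterior angle = 29 + 53 = 82 degrees (exterior angle theorem).

82 degrees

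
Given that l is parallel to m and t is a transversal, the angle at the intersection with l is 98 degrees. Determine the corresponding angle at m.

Corresponding angles formed by parallel lines and a transversal are equal.
The given angle is 98 degrees.
The corresponding angle = 98 degrees.

98 degrees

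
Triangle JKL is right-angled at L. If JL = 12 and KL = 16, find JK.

In a right triangle, the square of the hypotenuse equals the sum of the squares of the two legs.
The legs are 12 and 16, so the hypotenuse = sqrt(144 + 256) = sqrt(400) = 20.

20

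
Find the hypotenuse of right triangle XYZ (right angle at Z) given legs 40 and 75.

By the Pythagorean theorem: XY^2 = XZ^2 + YZ^2
XY^2 = 40^2 + 75^2 = 1600 + 5625 = 7225
XY = sqrt(7225) = 85

85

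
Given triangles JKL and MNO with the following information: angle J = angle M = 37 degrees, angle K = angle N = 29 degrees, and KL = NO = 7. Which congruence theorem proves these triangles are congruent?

Consider the given information: angle J = angle M = 37 degrees, angle K = angle N = 29 degrees, and KL = NO = 7
This is not SSS or HL: SSS requires all three pairs of sides, but we don't have that. HL only applies to right triangles with matching hypotenuse and leg.
The correct criterion is AAS. Two pairs of corresponding angles and a non-included side are equal (Angle-Angle-Side).

AAS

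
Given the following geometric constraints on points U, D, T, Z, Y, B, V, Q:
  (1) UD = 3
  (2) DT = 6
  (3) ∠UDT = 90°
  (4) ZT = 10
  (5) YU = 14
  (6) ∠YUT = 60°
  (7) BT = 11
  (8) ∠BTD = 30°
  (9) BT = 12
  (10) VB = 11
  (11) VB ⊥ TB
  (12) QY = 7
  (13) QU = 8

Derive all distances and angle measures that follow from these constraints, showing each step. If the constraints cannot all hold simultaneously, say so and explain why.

These constraints are not satisfiable: (7) BT = 11 and (9) BT = 12 assign two different lengths to the same segment. No planar figure meets all of them, so nothing further can be derived.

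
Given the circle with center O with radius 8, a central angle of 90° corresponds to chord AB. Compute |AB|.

Chord = 2(8) sin(45°) = 8*sqrt(2)

8*sqrt(2)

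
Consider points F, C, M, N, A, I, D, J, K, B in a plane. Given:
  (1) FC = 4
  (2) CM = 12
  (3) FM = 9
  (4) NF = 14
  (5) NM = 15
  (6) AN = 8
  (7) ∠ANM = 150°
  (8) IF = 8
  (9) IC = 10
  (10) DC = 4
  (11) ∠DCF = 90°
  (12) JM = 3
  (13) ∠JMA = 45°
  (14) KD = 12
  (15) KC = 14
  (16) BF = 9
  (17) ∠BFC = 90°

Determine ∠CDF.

Step 1: By the law of cosines on triangle DCF: DF² = 4² + 4² − 2·4·4·cos(90°) = 32, so DF = 4·√2.
Step 2: By the inverse law of cosines on triangle CDF: cos(∠CDF) = (4² + (4·√2)² − 4²) / (2·4·4·√2) = 32/45.25 = 0.7071, so ∠CDF = 45°.

Therefore, the measure of angle ∠CDF = 45°.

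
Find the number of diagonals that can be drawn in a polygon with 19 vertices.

Total line segments between 19 vertices = C(19,2) = 171.
Subtract the 19 sides: 171 - 19 = 152 diagonals.

152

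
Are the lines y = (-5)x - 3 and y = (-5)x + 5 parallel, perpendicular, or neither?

Slope of line 1: m1 = -5
Slope of line 2: m2 = -5
Two lines are parallel if and only if they have equal slopes (or both are vertical).
Here m1 = m2 = -5, confirming the lines are parallel.

Parallel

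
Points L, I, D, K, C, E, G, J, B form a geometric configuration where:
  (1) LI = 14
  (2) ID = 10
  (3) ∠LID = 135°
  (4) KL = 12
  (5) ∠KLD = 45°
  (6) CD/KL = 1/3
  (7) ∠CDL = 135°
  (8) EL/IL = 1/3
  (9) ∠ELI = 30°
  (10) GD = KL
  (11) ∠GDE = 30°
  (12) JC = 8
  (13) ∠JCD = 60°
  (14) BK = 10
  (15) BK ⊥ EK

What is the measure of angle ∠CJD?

From the given relations: CD = 1/3·KL = 1/3·12 = 4.
Step 1: By the law of cosines on triangle JCD: JD² = 8² + 4² − 2·8·4·cos(60°) = 48, so JD = 4·√3.
Step 2: By the inverse law of cosines on triangle CJD: cos(∠CJD) = (8² + (4·√3)² − 4²) / (2·8·4·√3) = 96/110.85 = 0.866, so ∠CJD = 30°.

Therefore, the measure of angle ∠CJD = 30°.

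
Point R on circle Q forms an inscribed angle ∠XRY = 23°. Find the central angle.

By the inscribed angle theorem, the central angle is twice the inscribed angle.
Central angle = 2 × 23° = 46°

46°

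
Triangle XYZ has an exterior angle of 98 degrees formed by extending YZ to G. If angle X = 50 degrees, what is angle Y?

angle Y = 98 - 50 = 48 degrees (exterior angle theorem).

48 degrees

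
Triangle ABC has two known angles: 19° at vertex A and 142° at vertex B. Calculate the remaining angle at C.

The interior angles sum to 180°: angle C = 180 - 19 - 142 = 19°.
The triangle is obtuse (angles 19°, 142°, 19°).

19 degrees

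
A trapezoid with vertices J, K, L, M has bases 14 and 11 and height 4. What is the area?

Area = (14 + 11) * 4 / 2 = 100 / 2 = 50

50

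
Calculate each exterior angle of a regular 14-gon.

Each exterior angle of a regular n-gon is 360 / n.
For n = 14: 360 / 14 = 180/7 degrees.

180/7 degrees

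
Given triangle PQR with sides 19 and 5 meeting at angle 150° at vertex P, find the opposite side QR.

When two sides and the included angle are known, the law of cosines gives the third side.
c^2 = a^2 + b^2 - 2ab cos(C) generalizes the Pythagorean theorem to non-right triangles.
Here: QR^2 = 361 + 25 - 190*(-sqrt(3)/2) = 95*sqrt(3) + 386
QR = sqrt(95*sqrt(3) + 386)

sqrt(95*sqrt(3) + 386)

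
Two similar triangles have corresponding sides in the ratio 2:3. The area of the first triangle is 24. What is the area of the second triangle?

For similar figures, the area ratio equals the square of the side ratio.
Side ratio (the first triangle to the second triangle) = 2:3, so area ratio = 2^2:3^2 = 4:9.
If the area of the first triangle is 24, then the area of the second triangle = 24 * (9/4) = 54.

54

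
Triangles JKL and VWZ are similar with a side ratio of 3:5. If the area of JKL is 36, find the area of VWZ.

The ratio of areas of similar triangles = (side ratio)^2.
Side ratio = 3:5, so area ratio = 9:25.
Area of VWZ / Area of JKL = 25/9
Area of VWZ = 36 * 25/9 = 100

100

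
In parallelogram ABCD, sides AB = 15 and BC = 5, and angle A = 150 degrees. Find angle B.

In a parallelogram, consecutive angles are supplementary (sum to 180°).
angle B = 180 - angle A
angle B = 180 - 150
angle B = 30 degrees

30 degrees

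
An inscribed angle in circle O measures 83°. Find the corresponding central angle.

Central angle = 2 × 83° = 166° (inscribed angle theorem).

166°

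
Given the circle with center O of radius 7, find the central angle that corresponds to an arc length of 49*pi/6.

θ = 360 × 49*pi/6 / (2π × 7) = 210° (rearranging arc length formula).

210°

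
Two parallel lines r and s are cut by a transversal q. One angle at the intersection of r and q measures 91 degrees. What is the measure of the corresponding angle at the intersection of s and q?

Corresponding angles are equal: 91 degrees.

91 degrees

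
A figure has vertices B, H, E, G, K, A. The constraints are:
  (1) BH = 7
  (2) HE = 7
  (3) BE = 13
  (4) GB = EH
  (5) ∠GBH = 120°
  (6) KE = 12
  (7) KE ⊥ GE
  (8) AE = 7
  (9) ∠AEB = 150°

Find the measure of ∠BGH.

From the given relations: GB = EH = 7.
Step 1: By the law of cosines on triangle GBH: GH² = 7² + 7² − 2·7·7·cos(120°) = 147, so GH = 7·√3.
Step 2: By the inverse law of cosines on triangle BGH: cos(∠BGH) = (7² + (7·√3)² − 7²) / (2·7·7·√3) = 147/169.74 = 0.866, so ∠BGH = 30°.

Therefore, the measure of angle ∠BGH = 30°.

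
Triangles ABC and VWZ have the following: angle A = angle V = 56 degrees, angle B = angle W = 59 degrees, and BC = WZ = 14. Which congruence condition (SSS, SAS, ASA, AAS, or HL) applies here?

The given information provides:
angle A = angle V = 56 degrees, angle B = angle W = 59 degrees, and BC = WZ = 14
This matches the AAS congruence theorem.
Two pairs of corresponding angles and a non-included side are equal (Angle-Angle-Side).

AAS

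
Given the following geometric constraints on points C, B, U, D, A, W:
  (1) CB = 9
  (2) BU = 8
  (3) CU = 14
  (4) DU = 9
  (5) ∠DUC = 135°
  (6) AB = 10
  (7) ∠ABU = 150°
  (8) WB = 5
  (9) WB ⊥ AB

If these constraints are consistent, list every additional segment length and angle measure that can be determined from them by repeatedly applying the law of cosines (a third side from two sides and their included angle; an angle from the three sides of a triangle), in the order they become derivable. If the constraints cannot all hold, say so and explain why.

The constraints are consistent. Derivable facts, in order:
After 1 step:
- AW = 5·√5
- CD ≈ 21.34
- UA ≈ 17.39
- ∠BCU = 32.3°
- ∠BUC = 36.96°
- ∠CBU = 110.74°
After 2 steps:
- ∠AUB = 16.71°
- ∠AWB = 63.43°
- ∠BAU = 13.29°
- ∠BAW = 26.57°
- ∠CDU = 27.65°
- ∠DCU = 17.35°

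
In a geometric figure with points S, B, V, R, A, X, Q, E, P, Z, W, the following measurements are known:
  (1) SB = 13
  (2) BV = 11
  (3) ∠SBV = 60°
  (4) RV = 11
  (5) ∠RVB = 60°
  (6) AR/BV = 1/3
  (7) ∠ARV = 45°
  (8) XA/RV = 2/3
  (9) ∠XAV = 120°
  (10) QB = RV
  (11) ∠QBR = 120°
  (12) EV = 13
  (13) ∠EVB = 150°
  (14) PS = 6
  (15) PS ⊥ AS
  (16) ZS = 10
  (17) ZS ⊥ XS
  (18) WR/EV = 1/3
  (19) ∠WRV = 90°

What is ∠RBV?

Step 1: By the law of cosines on triangle BVR: BR² = 11² + 11² − 2·11·11·cos(60°) = 121, so BR = 11.
Step 2: By the inverse law of cosines on triangle RBV: cos(∠RBV) = (11² + 11² − 11²) / (2·11·11) = 121/242 = 0.5, so ∠RBV = 60°.

Therefore, the measure of angle ∠RBV = 60°.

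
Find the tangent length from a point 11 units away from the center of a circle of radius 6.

The tangent, radius, and line from the external point to the center form a right triangle.
The right angle is where the tangent meets the radius.
By the Pythagorean theorem: tangent² + 6² = 11²
tangent² = 121 - 36 = 85
tangent = sqrt(85)

sqrt(85)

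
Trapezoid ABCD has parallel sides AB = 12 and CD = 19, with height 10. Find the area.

Area of a trapezoid = (base1 + base2) * height / 2
Area = (12 + 19) * 10 / 2
Area = 31 * 10 / 2
Area = 310 / 2
Area = 155

155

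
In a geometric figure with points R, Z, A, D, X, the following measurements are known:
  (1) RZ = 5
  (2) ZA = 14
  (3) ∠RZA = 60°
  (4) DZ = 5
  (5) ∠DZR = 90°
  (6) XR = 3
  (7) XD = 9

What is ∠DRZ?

Step 1: By the law of cosines on triangle RZD: RD² = 5² + 5² − 2·5·5·cos(90°) = 50, so RD = 5·√2.
Step 2: By the inverse law of cosines on triangle DRZ: cos(∠DRZ) = ((5·√2)² + 5² − 5²) / (2·5·√2·5) = 50/70.71 = 0.7071, so ∠DRZ = 45°.

Therefore, the measure of angle ∠DRZ = 45°.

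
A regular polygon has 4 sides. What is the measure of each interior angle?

Each interior angle of a regular n-gon is (n - 2) * 180 / n.
For n = 4: (4 - 2) * 180 / 4 = 360/4 = 90 degrees.

90 degrees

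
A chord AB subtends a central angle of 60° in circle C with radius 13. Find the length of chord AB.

Drop a perpendicular from the center to the chord, bisecting both the chord and the central angle.
Each half-chord = r sin(θ/2) = 13 sin(30°).
The full chord = 2 × 13 × sin(30°) = 13.

13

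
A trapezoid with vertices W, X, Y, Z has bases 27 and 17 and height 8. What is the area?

A trapezoid's area equals the midsegment times the height.
The midsegment is (27 + 17) / 2 = 22.
Area = 22 * 8 = 176.

176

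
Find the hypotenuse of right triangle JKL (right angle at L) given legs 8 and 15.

By the Pythagorean theorem: JK^2 = JL^2 + KL^2
JK^2 = 8^2 + 15^2 = 64 + 225 = 289
JK = sqrt(289) = 17

17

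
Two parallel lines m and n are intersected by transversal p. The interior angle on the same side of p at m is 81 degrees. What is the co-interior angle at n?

Co-interior (same-side interior) angles are between the parallel lines on the same side of the transversal.
Unlike corresponding or alternate interior angles, they are supplementary rather than equal.
So the angle = 180 - 81 = 99 degrees.

99 degrees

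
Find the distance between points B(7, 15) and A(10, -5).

d = sqrt((3)^2 + (-20)^2) = sqrt(409)

sqrt(409)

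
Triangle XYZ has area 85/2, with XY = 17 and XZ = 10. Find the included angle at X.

sin(C) = 2 * 85/2 / (17 * 10) = 1/2, so C = arcsin(1/2) = 30°.
Since sin(180° - C) = sin(C), the obtuse angle 150° gives the same area, so C = 30° or C = 150°.

30° or 150°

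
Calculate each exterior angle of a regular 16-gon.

Each exterior angle of a regular n-gon is 360 / n.
For n = 16: 360 / 16 = 45/2 degrees.

45/2 degrees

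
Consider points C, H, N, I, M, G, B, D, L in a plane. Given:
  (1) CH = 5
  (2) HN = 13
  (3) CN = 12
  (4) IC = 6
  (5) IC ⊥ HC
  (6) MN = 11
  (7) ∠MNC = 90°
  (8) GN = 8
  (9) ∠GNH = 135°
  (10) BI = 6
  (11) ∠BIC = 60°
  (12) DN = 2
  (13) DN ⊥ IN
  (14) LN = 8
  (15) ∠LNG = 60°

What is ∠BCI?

Step 1: By the law of cosines on triangle CIB: CB² = 6² + 6² − 2·6·6·cos(60°) = 36, so CB = 6.
Step 2: By the inverse law of cosines on triangle BCI: cos(∠BCI) = (6² + 6² − 6²) / (2·6·6) = 36/72 = 0.5, so ∠BCI = 60°.

Therefore, the measure of angle ∠BCI = 60°.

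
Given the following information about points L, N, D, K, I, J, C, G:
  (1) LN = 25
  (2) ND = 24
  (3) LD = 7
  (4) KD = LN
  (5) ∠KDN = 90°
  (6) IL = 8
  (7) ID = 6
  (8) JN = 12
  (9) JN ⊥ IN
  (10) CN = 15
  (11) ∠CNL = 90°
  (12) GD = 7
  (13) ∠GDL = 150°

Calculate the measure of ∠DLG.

Step 1: By the law of cosines on triangle LDG: LG² = 7² + 7² − 2·7·7·cos(150°) = 182.87, so LG ≈ 13.52.
Step 2: By the inverse law of cosines on triangle DLG: cos(∠DLG) = (7² + 13.52² − 7²) / (2·7·13.52) = 182.87/189.32 = 0.9659, so ∠DLG = 15°.

Therefore, the measure of angle ∠DLG = 15°.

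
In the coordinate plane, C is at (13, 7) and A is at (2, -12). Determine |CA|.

d = sqrt((2 - 13)^2 + (-12 - 7)^2)
d = sqrt(-11^2 + -19^2)
d = sqrt(121 + 361)
d = sqrt(482)

sqrt(482)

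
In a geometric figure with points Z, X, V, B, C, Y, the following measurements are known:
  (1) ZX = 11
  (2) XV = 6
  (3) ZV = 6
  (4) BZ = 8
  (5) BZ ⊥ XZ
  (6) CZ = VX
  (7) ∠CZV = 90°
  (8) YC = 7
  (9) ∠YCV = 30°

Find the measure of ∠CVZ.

From the given relations: CZ = VX = 6.
Step 1: By the law of cosines on triangle VZC: VC² = 6² + 6² − 2·6·6·cos(90°) = 72, so VC = 6·√2.
Step 2: By the inverse law of cosines on triangle CVZ: cos(∠CVZ) = ((6·√2)² + 6² − 6²) / (2·6·√2·6) = 72/101.82 = 0.7071, so ∠CVZ = 45°.

Therefore, the measure of angle ∠CVZ = 45°.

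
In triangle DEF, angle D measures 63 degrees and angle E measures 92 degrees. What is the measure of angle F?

The interior angles sum to 180°: angle F = 180 - 63 - 92 = 25°.
The triangle is obtuse (angles 63°, 92°, 25°).

25 degrees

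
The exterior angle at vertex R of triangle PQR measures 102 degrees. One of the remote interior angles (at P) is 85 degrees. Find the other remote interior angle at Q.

By the exterior angle theorem: exterior angle = sum of remote interior angles.
102 = 85 + angle Q
angle Q = 102 - 85 = 17 degrees

17 degrees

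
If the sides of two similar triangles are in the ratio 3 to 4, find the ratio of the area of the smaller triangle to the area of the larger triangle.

Area ratio = (side ratio)^2 = (3/4)^2 = 9:16.

9:16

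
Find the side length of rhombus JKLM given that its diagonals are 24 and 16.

In a rhombus, the diagonals bisect each other perpendicularly, creating four congruent right triangles.
Each triangle has legs 12 (half of 24) and 8 (half of 16).
The hypotenuse of each right triangle is a side of the rhombus:
side = sqrt(12^2 + 8^2) = sqrt(208) = 4*sqrt(13)

4*sqrt(13)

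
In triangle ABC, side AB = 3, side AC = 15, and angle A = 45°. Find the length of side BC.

When two sides and the included angle are known, the law of cosines gives the third side.
c^2 = a^2 + b^2 - 2ab cos(C) generalizes the Pythagorean theorem to non-right triangles.
Here: BC^2 = 9 + 225 - 90*(sqrt(2)/2) = 234 - 45*sqrt(2)
BC = 3*sqrt(26 - 5*sqrt(2))

3*sqrt(26 - 5*sqrt(2))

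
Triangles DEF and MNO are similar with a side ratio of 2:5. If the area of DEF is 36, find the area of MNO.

For similar figures, the area ratio equals the square of the side ratio.
Side ratio (DEF to MNO) = 2:5, so area ratio = 2^2:5^2 = 4:25.
If the area of DEF is 36, then the area of MNO = 36 * (25/4) = 225.

225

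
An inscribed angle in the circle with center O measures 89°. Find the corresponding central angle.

Central angle = 2 × 89° = 178° (inscribed angle theorem).

178°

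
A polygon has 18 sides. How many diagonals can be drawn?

The number of diagonals in an n-gon is n(n - 3)/2.
For n = 18: 18(18 - 3)/2 = 18 × 15 / 2 = 135.

135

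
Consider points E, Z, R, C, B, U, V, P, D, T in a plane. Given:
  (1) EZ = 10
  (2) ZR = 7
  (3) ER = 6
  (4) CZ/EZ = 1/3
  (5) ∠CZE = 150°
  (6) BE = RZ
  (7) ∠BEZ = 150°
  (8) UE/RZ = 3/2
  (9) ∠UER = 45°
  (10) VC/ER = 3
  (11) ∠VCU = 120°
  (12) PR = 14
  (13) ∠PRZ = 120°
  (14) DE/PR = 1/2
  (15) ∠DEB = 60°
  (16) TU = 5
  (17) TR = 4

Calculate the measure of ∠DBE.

From the given relations: BE = RZ = 7; DE = 1/2·PR = 1/2·14 = 7.
Step 1: By the law of cosines on triangle BED: BD² = 7² + 7² − 2·7·7·cos(60°) = 49, so BD = 7.
Step 2: By the inverse law of cosines on triangle DBE: cos(∠DBE) = (7² + 7² − 7²) / (2·7·7) = 49/98 = 0.5, so ∠DBE = 60°.

Therefore, the measure of angle ∠DBE = 60°.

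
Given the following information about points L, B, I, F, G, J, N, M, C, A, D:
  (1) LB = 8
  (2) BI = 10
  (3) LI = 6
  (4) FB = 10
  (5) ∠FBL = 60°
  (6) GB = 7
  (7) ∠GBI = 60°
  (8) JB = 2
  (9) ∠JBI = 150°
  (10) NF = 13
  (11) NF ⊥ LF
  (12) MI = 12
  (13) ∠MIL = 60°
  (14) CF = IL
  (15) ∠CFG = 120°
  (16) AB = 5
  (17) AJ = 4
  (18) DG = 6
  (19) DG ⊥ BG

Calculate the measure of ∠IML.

Step 1: By the law of cosines on triangle MIL: ML² = 12² + 6² − 2·12·6·cos(60°) = 108, so ML = 6·√3.
Step 2: By the inverse law of cosines on triangle IML: cos(∠IML) = (12² + (6·√3)² − 6²) / (2·12·6·√3) = 216/249.42 = 0.866, so ∠IML = 30°.

Therefore, the measure of angle ∠IML = 30°.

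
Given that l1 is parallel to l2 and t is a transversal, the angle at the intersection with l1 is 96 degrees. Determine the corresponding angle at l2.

When a transversal crosses parallel lines, angles in the same position at each intersection are called corresponding angles.
These are always equal, so the answer is 96 degrees.

96 degrees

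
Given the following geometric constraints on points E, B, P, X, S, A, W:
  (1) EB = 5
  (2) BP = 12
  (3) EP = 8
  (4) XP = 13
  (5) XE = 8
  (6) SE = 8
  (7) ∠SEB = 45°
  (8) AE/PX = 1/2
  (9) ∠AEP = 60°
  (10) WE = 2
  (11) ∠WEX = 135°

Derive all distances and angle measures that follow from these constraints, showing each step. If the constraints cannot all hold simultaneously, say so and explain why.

The constraints are consistent.

From the given relations:
  AE = 1/2·PX = 1/2·13 ≈ 6.5

Step 1: From BE = 5, ES = 8, and ∠BES = 45°, by the law of cosines:
  BS² = BE² + ES² - 2·BE·ES·cos(45°) = 25 + 64 - 56.57 = 32.43
  BS ≈ 5.69

Step 2: From PE = 8, EA = 6.5, and ∠PEA = 60°, by the law of cosines:
  PA² = PE² + EA² - 2·PE·EA·cos(60°) = 64 + 42.25 - 52 = 54.25
  PA ≈ 7.37

Step 3: From XE = 8, EW = 2, and ∠XEW = 135°, by the law of cosines:
  XW² = XE² + EW² - 2·XE·EW·cos(135°) = 64 + 4 + 22.63 = 90.63
  XW ≈ 9.52

Step 4: From EB = 5, EP = 8, BP = 12, by the inverse law of cosines:
  cos(∠BEP) = (EB² + EP² - BP²) / (2·EB·EP)
  ∠BEP = 133.43°

Step 5: From EP = 8, EX = 8, PX = 13, by the inverse law of cosines:
  cos(∠PEX) = (EP² + EX² - PX²) / (2·EP·EX)
  ∠PEX = 108.68°

Step 6: From BE = 5, BP = 12, EP = 8, by the inverse law of cosines:
  cos(∠EBP) = (BE² + BP² - EP²) / (2·BE·BP)
  ∠EBP = 28.96°

Step 7: From PB = 12, PE = 8, BE = 5, by the inverse law of cosines:
  cos(∠BPE) = (PB² + PE² - BE²) / (2·PB·PE)
  ∠BPE = 17.61°

Step 8: From PE = 8, PX = 13, EX = 8, by the inverse law of cosines:
  cos(∠EPX) = (PE² + PX² - EX²) / (2·PE·PX)
  ∠EPX = 35.66°

Step 9: From XE = 8, XP = 13, EP = 8, by the inverse law of cosines:
  cos(∠EXP) = (XE² + XP² - EP²) / (2·XE·XP)
  ∠EXP = 35.66°

Step 10: From BE = 5, BS = 5.69, ES = 8, by the inverse law of cosines:
  cos(∠EBS) = (BE² + BS² - ES²) / (2·BE·BS)
  ∠EBS = 96.62°

Step 11: From PA = 7.37, PE = 8, AE = 6.5, by the inverse law of cosines:
  cos(∠APE) = (PA² + PE² - AE²) / (2·PA·PE)
  ∠APE = 49.84°

Step 12: From XE = 8, XW = 9.52, EW = 2, by the inverse law of cosines:
  cos(∠EXW) = (XE² + XW² - EW²) / (2·XE·XW)
  ∠EXW = 8.54°

Step 13: From SB = 5.69, SE = 8, BE = 5, by the inverse law of cosines:
  cos(∠BSE) = (SB² + SE² - BE²) / (2·SB·SE)
  ∠BSE = 38.38°

Step 14: From AE = 6.5, AP = 7.37, EP = 8, by the inverse law of cosines:
  cos(∠EAP) = (AE² + AP² - EP²) / (2·AE·AP)
  ∠EAP = 70.16°

Step 15: From WE = 2, WX = 9.52, EX = 8, by the inverse law of cosines:
  cos(∠EWX) = (WE² + WX² - EX²) / (2·WE·WX)
  ∠EWX = 36.46°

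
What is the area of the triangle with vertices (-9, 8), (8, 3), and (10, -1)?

The Shoelace formula computes the area from vertex coordinates by summing cross products.
For vertices (-9,8), (8,3), (10,-1):
Signed sum = -9*3 - 8*8 + 8*-1 - 10*3 + 10*8 - -9*-1
= -91 + -38 + 71 = -58
Area = (1/2)|-58| = 29.

29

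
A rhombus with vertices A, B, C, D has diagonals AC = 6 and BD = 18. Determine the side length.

Half-diagonals are 3 and 9. side = sqrt(3^2 + 9^2) = sqrt(90) = 3*sqrt(10)

3*sqrt(10)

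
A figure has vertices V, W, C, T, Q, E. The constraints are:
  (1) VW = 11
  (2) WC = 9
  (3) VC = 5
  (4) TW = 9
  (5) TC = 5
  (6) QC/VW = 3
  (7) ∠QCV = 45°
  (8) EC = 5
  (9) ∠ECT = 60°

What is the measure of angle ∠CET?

Step 1: By the law of cosines on triangle ECT: ET² = 5² + 5² − 2·5·5·cos(60°) = 25, so ET = 5.
Step 2: By the inverse law of cosines on triangle CET: cos(∠CET) = (5² + 5² − 5²) / (2·5·5) = 25/50 = 0.5, so ∠CET = 60°.

Therefore, the measure of angle ∠CET = 60°.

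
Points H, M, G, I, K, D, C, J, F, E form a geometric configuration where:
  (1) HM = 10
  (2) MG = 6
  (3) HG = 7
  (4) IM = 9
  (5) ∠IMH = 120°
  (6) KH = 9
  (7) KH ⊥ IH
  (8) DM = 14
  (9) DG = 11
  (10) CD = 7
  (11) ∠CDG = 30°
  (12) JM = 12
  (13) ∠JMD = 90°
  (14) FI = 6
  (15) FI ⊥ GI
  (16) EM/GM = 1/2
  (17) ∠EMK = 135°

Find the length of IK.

Step 1: By the law of cosines on triangle HMI: HI² = 10² + 9² − 2·10·9·cos(120°) = 271, so HI ≈ 16.46.
Step 2: By the law of cosines on triangle IHK: IK² = 16.46² + 9² − 2·16.46·9·cos(90°) = 352, so IK = 4·√22.

Therefore, the length of IK = 4·√22.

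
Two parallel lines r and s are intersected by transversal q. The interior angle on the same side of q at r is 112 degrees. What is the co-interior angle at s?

Co-interior (same-side interior) angles are between the parallel lines on the same side of the transversal.
Unlike corresponding or alternate interior angles, they are supplementary rather than equal.
So the angle = 180 - 112 = 68 degrees.

68 degrees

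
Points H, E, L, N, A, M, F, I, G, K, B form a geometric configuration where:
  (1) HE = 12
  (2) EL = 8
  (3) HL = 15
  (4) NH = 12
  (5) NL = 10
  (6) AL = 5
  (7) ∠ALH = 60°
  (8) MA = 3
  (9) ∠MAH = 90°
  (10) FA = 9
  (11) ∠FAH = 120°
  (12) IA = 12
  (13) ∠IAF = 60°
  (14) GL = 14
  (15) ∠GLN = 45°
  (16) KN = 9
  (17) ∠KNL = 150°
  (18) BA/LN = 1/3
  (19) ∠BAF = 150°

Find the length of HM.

Step 1: By the law of cosines on triangle HLA: HA² = 15² + 5² − 2·15·5·cos(60°) = 175, so HA = 5·√7.
Step 2: By the law of cosines on triangle HAM: HM² = (5·√7)² + 3² − 2·5·√7·3·cos(90°) = 184, so HM = 2·√46.

Therefore, the length of HM = 2·√46.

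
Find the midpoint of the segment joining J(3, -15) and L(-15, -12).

M = ((x₁ + x₂)/2, (y₁ + y₂)/2)
= ((3 + -15)/2, (-15 + -12)/2)
= (-12/2, -27/2) = (-6, -27/2)

(-6, -27/2)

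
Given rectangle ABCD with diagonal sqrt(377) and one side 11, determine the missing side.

Using the Pythagorean theorem: d^2 = a^2 + b^2
b^2 = d^2 - a^2
b^2 = 377 - 121
b^2 = 256
b = sqrt(256) = 16

16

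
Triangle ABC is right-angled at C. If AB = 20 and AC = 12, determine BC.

Rearranging the Pythagorean theorem to solve for the unknown leg:
leg^2 = hypotenuse^2 - known_leg^2 = 400 - 144 = 256
leg = sqrt(256) = 16.

16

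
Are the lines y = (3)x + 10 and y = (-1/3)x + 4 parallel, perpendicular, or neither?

Slope of line 1: m1 = 3
Slope of line 2: m2 = -1/3
Two lines are perpendicular when the product of their slopes is -1 (negative reciprocals).
m1 * m2 = (3) * (-1/3) = -1, confirming perpendicularity.

Perpendicular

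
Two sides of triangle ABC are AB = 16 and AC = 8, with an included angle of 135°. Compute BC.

By the law of cosines: BC^2 = AB^2 + AC^2 - 2*AB*AC*cos(A)
BC^2 = 16^2 + 8^2 - 2*16*8*cos(135°)
BC^2 = 256 + 64 - 256*(-sqrt(2)/2)
BC^2 = 128*sqrt(2) + 320
BC = 8*sqrt(2*sqrt(2) + 5)

8*sqrt(2*sqrt(2) + 5)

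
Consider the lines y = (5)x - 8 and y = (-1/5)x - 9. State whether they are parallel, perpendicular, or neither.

Slope of line 1: m1 = 5
Slope of line 2: m2 = -1/5
m1 * m2 = -1, so perpendicular.

Perpendicular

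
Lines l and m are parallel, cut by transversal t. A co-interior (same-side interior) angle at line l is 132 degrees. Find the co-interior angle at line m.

Co-interior (same-side interior) angles are between the parallel lines on the same side of the transversal.
Unlike corresponding or alternate interior angles, they are supplementary rather than equal.
So the angle = 180 - 132 = 48 degrees.

48 degrees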